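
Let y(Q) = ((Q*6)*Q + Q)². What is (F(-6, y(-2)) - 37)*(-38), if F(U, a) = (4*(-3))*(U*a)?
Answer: -1322818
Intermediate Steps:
y(Q) = (Q + 6*Q²)² (y(Q) = ((6*Q)*Q + Q)² = (6*Q² + Q)² = (Q + 6*Q²)²)
F(U, a) = -12*U*a
(F(-6, y(-2)) - 37)*(-38) = (-12*(-6)*(-2)²*(1 + 6*(-2))² - 37)*(-38) = (-12*(-6)*4*(1 - 12)² - 37)*(-38) = (-12*(-6)*4*(-11)² - 37)*(-38) = (-12*(-6)*4*121 - 37)*(-38) = (-12*(-6)*484 - 37)*(-38) = (34848 - 37)*(-38) = 34811*(-38) = -1322818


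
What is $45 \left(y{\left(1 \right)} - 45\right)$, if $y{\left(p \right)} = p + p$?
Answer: $-1935$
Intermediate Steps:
$y{\left(p \right)} = 2 p$
$45 \left(y{\left(1 \right)} - 45\right) = 45 \left(2 \cdot 1 - 45\right) = 45 \left(2 - 45\right) = 45 \left(-43\right) = -1935$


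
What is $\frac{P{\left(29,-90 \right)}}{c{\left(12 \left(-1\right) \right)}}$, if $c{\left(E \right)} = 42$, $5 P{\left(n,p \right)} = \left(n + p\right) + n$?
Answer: $- \frac{16}{105} \approx -0.15238$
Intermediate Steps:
$P{\left(n,p \right)} = \frac{p}{5} + \frac{2 n}{5}$ ($P{\left(n,p \right)} = \frac{\left(n + p\right) + n}{5} = \frac{p + 2 n}{5} = \frac{p}{5} + \frac{2 n}{5}$)
$\frac{P{\left(29,-90 \right)}}{c{\left(12 \left(-1\right) \right)}} = \frac{\frac{1}{5} \left(-90\right) + \frac{2}{5} \cdot 29}{42} = \left(-18 + \frac{58}{5}\right) \frac{1}{42} = \left(- \frac{32}{5}\right) \frac{1}{42} = - \frac{16}{105}$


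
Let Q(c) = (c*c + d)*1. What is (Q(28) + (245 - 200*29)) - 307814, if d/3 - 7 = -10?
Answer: -312594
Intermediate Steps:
d = -9 (d = 21 + 3*(-10) = 21 - 30 = -9)
Q(c) = -9 + c**2 (Q(c) = (c*c - 9)*1 = (c**2 - 9)*1 = (-9 + c**2)*1 = -9 + c**2)
(Q(28) + (245 - 200*29)) - 307814 = ((-9 + 28**2) + (245 - 200*29)) - 307814 = ((-9 + 784) + (245 - 5800)) - 307814 = (775 - 5555) - 307814 = -4780 - 307814 = -312594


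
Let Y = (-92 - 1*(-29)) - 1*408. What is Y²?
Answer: 221841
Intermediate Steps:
Y = -471 (Y = (-92 + 29) - 408 = -63 - 408 = -471)
Y² = (-471)² = 221841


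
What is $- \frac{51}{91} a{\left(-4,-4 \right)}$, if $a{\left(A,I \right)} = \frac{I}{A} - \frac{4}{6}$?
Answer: $- \frac{17}{91} \approx -0.18681$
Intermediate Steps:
$a{\left(A,I \right)} = - \frac{2}{3} + \frac{I}{A}$ ($a{\left(A,I \right)} = \frac{I}{A} - \frac{2}{3} = - \frac{2}{3} + \frac{I}{A}$)
$- \frac{51}{91} a{\left(-4,-4 \right)} = - \frac{51}{91} \left(- \frac{2}{3} - \frac{4}{-4}\right) = \left(-51\right) \frac{1}{91} \left(- \frac{2}{3} - -1\right) = - \frac{51 \left(- \frac{2}{3} + 1\right)}{91} = \left(- \frac{51}{91}\right) \frac{1}{3} = - \frac{17}{91}$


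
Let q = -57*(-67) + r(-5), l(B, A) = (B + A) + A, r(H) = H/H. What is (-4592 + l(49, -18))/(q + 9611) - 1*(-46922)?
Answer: 630204803/13431 ≈ 46922.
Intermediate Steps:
r(H) = 1
l(B, A) = B + 2*A (l(B, A) = (A + B) + A = B + 2*A)
q = 3820 (q = -57*(-67) + 1 = 3819 + 1 = 3820)
(-4592 + l(49, -18))/(q + 9611) - 1*(-46922) = (-4592 + (49 + 2*(-18)))/(3820 + 9611) - 1*(-46922) = (-4592 + (49 - 36))/13431 + 46922 = (-4592 + 13)*(1/13431) + 46922 = -4579*1/13431 + 46922 = -4579/13431 + 46922 = 630204803/13431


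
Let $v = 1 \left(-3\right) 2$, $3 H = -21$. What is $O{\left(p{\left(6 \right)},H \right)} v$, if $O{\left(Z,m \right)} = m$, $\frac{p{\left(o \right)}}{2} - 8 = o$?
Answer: $42$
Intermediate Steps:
$p{\left(o \right)} = 16 + 2 o$
$H = -7$ ($H = \frac{1}{3} \left(-21\right) = -7$)
$v = -6$ ($v = \left(-3\right) 2 = -6$)
$O{\left(p{\left(6 \right)},H \right)} v = \left(-7\right) \left(-6\right) = 42$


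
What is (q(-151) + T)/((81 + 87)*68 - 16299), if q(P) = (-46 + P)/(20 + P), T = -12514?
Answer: 546379/212875 ≈ 2.5667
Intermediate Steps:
q(P) = (-46 + P)/(20 + P)
(q(-151) + T)/((81 + 87)*68 - 16299) = ((-46 - 151)/(20 - 151) - 12514)/((81 + 87)*68 - 16299) = (-197/(-131) - 12514)/(168*68 - 16299) = (-1/131*(-197) - 12514)/(11424 - 16299) = (197/131 - 12514)/(-4875) = -1639137/131*(-1/4875) = 546379/212875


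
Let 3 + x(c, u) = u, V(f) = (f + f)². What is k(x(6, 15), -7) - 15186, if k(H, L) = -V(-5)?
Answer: -15286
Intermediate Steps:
V(f) = 4*f² (V(f) = (2*f)² = 4*f²)
x(c, u) = -3 + u
k(H, L) = -100 (k(H, L) = -4*(-5)² = -4*25 = -1*100 = -100)
k(x(6, 15), -7) - 15186 = -100 - 15186 = -15286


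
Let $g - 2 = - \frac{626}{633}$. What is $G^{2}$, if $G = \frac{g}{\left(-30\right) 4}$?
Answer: $\frac{256}{3606201} \approx 7.0989 \cdot 10^{-5}$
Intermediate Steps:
$g = \frac{640}{633}$ ($g = 2 - \frac{626}{633} = \frac{640}{633} \approx 1.0111$)
$G = - \frac{16}{1899}$ ($G = \frac{640}{633 \left(\left(-30\right) 4\right)} = \frac{640}{633 \left(-120\right)} = \frac{640}{633} \left(- \frac{1}{120}\right) = - \frac{16}{1899} \approx -0.0084255$)
$G^{2} = \left(- \frac{16}{1899}\right)^{2} = \frac{256}{3606201}$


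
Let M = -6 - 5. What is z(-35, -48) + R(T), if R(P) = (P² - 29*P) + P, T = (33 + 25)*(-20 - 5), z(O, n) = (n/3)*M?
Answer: 2143276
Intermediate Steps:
M = -11
z(O, n) = -11*n/3 (z(O, n) = (n/3)*(-11) = -11*n/3)
T = -1450 (T = 58*(-25) = -1450)
R(P) = P² - 28*P
z(-35, -48) + R(T) = -11/3*(-48) - 1450*(-28 - 1450) = 176 - 1450*(-1478) = 176 + 2143100 = 2143276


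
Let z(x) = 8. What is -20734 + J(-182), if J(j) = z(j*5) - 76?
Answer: -20802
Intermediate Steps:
J(j) = -68 (J(j) = 8 - 76 = -68)
-20734 + J(-182) = -20734 - 68 = -20802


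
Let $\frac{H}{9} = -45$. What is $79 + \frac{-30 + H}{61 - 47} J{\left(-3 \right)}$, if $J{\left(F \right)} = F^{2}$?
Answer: $- \frac{2809}{14} \approx -200.64$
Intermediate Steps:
$H = -405$ ($H = 9 \left(-45\right) = -405$)
$79 + \frac{-30 + H}{61 - 47} J{\left(-3 \right)} = 79 + \frac{-30 - 405}{61 - 47} \left(-3\right)^{2} = 79 + - \frac{435}{14} \cdot 9 = 79 + \left(-435\right) \frac{1}{14} \cdot 9 = 79 - \frac{3915}{14} = - \frac{2809}{14}$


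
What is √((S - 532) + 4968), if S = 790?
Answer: √5226 ≈ 72.291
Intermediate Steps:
√((S - 532) + 4968) = √((790 - 532) + 4968) = √(258 + 4968) = √5226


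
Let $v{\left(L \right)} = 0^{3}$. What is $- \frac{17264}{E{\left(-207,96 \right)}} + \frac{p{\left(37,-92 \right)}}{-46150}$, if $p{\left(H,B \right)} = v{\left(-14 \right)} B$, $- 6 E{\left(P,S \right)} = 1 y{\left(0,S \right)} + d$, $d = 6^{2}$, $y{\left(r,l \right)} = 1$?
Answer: $\frac{103584}{37} \approx 2799.6$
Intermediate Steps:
$d = 36$
$v{\left(L \right)} = 0$
$E{\left(P,S \right)} = - \frac{37}{6}$ ($E{\left(P,S \right)} = - \frac{1 \cdot 1 + 36}{6} = - \frac{1 + 36}{6} = \left(- \frac{1}{6}\right) 37 = - \frac{37}{6}$)
$p{\left(H,B \right)} = 0$ ($p{\left(H,B \right)} = 0 B = 0$)
$- \frac{17264}{E{\left(-207,96 \right)}} + \frac{p{\left(37,-92 \right)}}{-46150} = - \frac{17264}{- \frac{37}{6}} + \frac{0}{-46150} = \left(-17264\right) \left(- \frac{6}{37}\right) + 0 \left(- \frac{1}{46150}\right) = \frac{103584}{37} + 0 = \frac{103584}{37}$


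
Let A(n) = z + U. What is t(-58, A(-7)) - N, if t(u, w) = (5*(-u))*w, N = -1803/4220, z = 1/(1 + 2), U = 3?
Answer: 12243409/12660 ≈ 967.09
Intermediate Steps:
z = 1/3 ≈ 0.33333
A(n) = 10/3 (A(n) = 1/3 + 3 = 10/3)
N = -1803/4220 (N = -1803*1/4220 = -1803/4220 ≈ -0.42725)
t(u, w) = -5*u*w (t(u, w) = (-5*u)*w = -5*u*w)
t(-58, A(-7)) - N = -5*(-58)*10/3 - 1*(-1803/4220) = 2900/3 + 1803/4220 = 12243409/12660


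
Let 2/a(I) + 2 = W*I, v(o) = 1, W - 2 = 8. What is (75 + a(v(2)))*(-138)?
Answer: -20769/2 ≈ -10385.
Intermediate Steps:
W = 10 (W = 2 + 8 = 10)
a(I) = 2/(-2 + 10*I)
(75 + a(v(2)))*(-138) = (75 + 1/(-1 + 5*1))*(-138) = (75 + 1/(-1 + 5))*(-138) = (75 + 1/4)*(-138) = (301/4)*(-138) = -20769/2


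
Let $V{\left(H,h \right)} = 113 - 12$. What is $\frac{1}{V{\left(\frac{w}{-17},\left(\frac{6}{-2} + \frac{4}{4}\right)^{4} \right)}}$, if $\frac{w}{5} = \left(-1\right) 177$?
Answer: $\frac{1}{101} \approx 0.009901$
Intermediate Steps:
$w = -885$ ($w = 5 \left(\left(-1\right) 177\right) = 5 \left(-177\right) = -885$)
$V{\left(H,h \right)} = 101$ ($V{\left(H,h \right)} = 113 - 12 = 101$)
$\frac{1}{V{\left(\frac{w}{-17},\left(\frac{6}{-2} + \frac{4}{4}\right)^{4} \right)}} = \frac{1}{101}$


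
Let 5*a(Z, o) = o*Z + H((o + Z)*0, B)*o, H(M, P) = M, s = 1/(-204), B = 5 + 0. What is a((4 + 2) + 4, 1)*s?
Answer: -1/102 ≈ -0.0098039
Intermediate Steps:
B = 5
s = -1/204 ≈ -0.0049020
a(Z, o) = Z*o/5 (a(Z, o) = (o*Z + ((o + Z)*0)*o)/5 = (Z*o + ((Z + o)*0)*o)/5 = (Z*o + 0*o)/5 = (Z*o + 0)/5 = (Z*o)/5 = Z*o/5)
a((4 + 2) + 4, 1)*s = ((⅕)*((4 + 2) + 4)*1)*(-1/204) = ((⅕)*(6 + 4)*1)*(-1/204) = ((⅕)*10*1)*(-1/204) = 2*(-1/204) = -1/102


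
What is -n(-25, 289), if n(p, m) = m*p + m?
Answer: 6936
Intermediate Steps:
n(p, m) = m + m*p
-n(-25, 289) = -289*(1 - 25) = -289*(-24) = -1*(-6936) = 6936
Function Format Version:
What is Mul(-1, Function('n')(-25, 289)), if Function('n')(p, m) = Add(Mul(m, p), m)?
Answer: 6936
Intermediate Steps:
Function('n')(p, m) = Add(m, Mul(m, p))
Mul(-1, Function('n')(-25, 289)) = Mul(-1, Mul(289, Add(1, -25))) = Mul(-1, Mul(289, -24)) = Mul(-1, -6936) = 6936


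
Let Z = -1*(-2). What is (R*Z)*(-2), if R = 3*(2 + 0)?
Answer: -24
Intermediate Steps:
R = 6 (R = 3*2 = 6)
Z = 2
(R*Z)*(-2) = (6*2)*(-2) = 12*(-2) = -24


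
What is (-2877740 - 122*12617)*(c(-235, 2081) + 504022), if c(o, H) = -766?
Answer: -2222888797584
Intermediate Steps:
(-2877740 - 122*12617)*(c(-235, 2081) + 504022) = (-2877740 - 122*12617)*(-766 + 504022) = (-2877740 - 1539274)*503256 = -4417014*503256 = -2222888797584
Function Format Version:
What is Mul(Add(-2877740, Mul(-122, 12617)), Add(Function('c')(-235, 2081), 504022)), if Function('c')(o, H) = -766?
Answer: -2222888797584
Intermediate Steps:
Mul(Add(-2877740, Mul(-122, 12617)), Add(Function('c')(-235, 2081), 504022)) = Mul(Add(-2877740, Mul(-122, 12617)), Add(-766, 504022)) = Mul(Add(-2877740, -1539274), 503256) = Mul(-4417014, 503256) = -2222888797584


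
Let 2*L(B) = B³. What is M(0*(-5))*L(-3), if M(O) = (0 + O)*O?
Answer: 0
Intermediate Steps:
L(B) = B³/2
M(O) = O² (M(O) = O*O = O²)
M(0*(-5))*L(-3) = (0*(-5))²*((½)*(-3)³) = 0²*((½)*(-27)) = 0*(-27/2) = 0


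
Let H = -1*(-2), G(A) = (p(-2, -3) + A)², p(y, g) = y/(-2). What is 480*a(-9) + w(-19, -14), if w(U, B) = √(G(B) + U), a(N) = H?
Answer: 960 + 5*√6 ≈ 972.25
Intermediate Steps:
p(y, g) = -y/2 (p(y, g) = y*(-½) = -y/2)
G(A) = (1 + A)² (G(A) = (-½*(-2) + A)² = (1 + A)²)
H = 2
a(N) = 2
w(U, B) = √(U + (1 + B)²) (w(U, B) = √((1 + B)² + U) = √(U + (1 + B)²))
480*a(-9) + w(-19, -14) = 480*2 + √(-19 + (1 - 14)²) = 960 + √(-19 + (-13)²) = 960 + √(-19 + 169) = 960 + √150 = 960 + 5*√6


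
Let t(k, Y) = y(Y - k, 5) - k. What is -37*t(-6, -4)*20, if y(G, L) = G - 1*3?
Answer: -3700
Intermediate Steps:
y(G, L) = -3 + G (y(G, L) = G - 3 = -3 + G)
t(k, Y) = -3 + Y - 2*k (t(k, Y) = (-3 + (Y - k)) - k = (-3 + Y - k) - k = -3 + Y - 2*k)
-37*t(-6, -4)*20 = -37*(-3 - 4 - 2*(-6))*20 = -37*(-3 - 4 + 12)*20 = -37*5*20 = -185*20 = -3700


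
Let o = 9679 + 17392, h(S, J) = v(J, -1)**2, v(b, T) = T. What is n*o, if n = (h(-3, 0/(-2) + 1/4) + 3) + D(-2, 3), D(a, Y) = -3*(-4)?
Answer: 433136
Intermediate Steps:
D(a, Y) = 12
h(S, J) = 1 (h(S, J) = (-1)**2 = 1)
o = 27071
n = 16 (n = (1 + 3) + 12 = 4 + 12 = 16)
n*o = 16*27071 = 433136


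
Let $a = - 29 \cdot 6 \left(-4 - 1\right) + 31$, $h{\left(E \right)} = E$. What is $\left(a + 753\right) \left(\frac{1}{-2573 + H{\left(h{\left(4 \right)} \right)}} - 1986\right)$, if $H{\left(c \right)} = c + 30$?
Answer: $- \frac{8340220570}{2539} \approx -3.2848 \cdot 10^{6}$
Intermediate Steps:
$H{\left(c \right)} = 30 + c$
$a = 901$ ($a = - 29 \cdot 6 \left(-5\right) + 31 = \left(-29\right) \left(-30\right) + 31 = 870 + 31 = 901$)
$\left(a + 753\right) \left(\frac{1}{-2573 + H{\left(h{\left(4 \right)} \right)}} - 1986\right) = \left(901 + 753\right) \left(\frac{1}{-2573 + \left(30 + 4\right)} - 1986\right) = 1654 \left(\frac{1}{-2573 + 34} - 1986\right) = 1654 \left(\frac{1}{-2539} - 1986\right) = 1654 \left(- \frac{1}{2539} - 1986\right) = 1654 \left(- \frac{5042455}{2539}\right) = - \frac{8340220570}{2539}$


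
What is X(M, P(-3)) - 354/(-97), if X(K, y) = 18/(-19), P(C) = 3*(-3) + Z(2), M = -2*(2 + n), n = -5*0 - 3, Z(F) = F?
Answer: 4980/1843 ≈ 2.7021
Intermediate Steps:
n = -3 (n = 0 - 3 = -3)
M = 2 (M = -2*(2 - 3) = -2*(-1) = 2)
P(C) = -7 (P(C) = 3*(-3) + 2 = -9 + 2 = -7)
X(K, y) = -18/19 (X(K, y) = 18*(-1/19) = -18/19)
X(M, P(-3)) - 354/(-97) = -18/19 - 354/(-97) = -18/19 - 354*(-1/97) = -18/19 + 354/97 = 4980/1843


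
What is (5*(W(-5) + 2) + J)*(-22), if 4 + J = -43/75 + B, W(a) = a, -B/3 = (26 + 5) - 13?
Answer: 121396/75 ≈ 1618.6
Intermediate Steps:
B = -54 (B = -3*((26 + 5) - 13) = -3*(31 - 13) = -3*18 = -54)
J = -4393/75 (J = -4 + (-43/75 - 54) = -4 - 4093/75 = -4393/75 ≈ -58.573)
(5*(W(-5) + 2) + J)*(-22) = (5*(-5 + 2) - 4393/75)*(-22) = (5*(-3) - 4393/75)*(-22) = (-15 - 4393/75)*(-22) = -5518/75*(-22) = 121396/75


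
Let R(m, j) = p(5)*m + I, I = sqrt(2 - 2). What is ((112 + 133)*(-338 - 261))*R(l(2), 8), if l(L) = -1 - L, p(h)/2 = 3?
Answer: 2641590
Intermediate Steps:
p(h) = 6 (p(h) = 2*3 = 6)
I = 0 (I = sqrt(0) = 0)
R(m, j) = 6*m (R(m, j) = 6*m + 0 = 6*m)
((112 + 133)*(-338 - 261))*R(l(2), 8) = ((112 + 133)*(-338 - 261))*(6*(-1 - 1*2)) = (245*(-599))*(6*(-1 - 2)) = -880530*(-3) = -146755*(-18) = 2641590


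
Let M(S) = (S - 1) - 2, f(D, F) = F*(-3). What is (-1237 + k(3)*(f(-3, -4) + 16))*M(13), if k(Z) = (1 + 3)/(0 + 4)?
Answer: -12090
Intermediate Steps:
f(D, F) = -3*F
M(S) = -3 + S (M(S) = (-1 + S) - 2 = -3 + S)
k(Z) = 1 (k(Z) = 4/4 = 4*(¼) = 1)
(-1237 + k(3)*(f(-3, -4) + 16))*M(13) = (-1237 + 1*(-3*(-4) + 16))*(-3 + 13) = (-1237 + 1*(12 + 16))*10 = (-1237 + 1*28)*10 = (-1237 + 28)*10 = -1209*10 = -12090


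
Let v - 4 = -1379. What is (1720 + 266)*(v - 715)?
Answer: -4150740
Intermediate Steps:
v = -1375 (v = 4 - 1379 = -1375)
(1720 + 266)*(v - 715) = (1720 + 266)*(-1375 - 715) = 1986*(-2090) = -4150740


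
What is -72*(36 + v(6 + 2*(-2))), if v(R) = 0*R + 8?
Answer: -3168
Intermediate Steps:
v(R) = 8 (v(R) = 0 + 8 = 8)
-72*(36 + v(6 + 2*(-2))) = -72*(36 + 8) = -72*44 = -3168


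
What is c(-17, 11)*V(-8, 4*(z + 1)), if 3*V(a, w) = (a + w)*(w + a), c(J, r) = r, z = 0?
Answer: 176/3 ≈ 58.667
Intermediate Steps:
V(a, w) = (a + w)**2/3 (V(a, w) = ((a + w)*(w + a))/3 = ((a + w)*(a + w))/3 = (a + w)**2/3)
c(-17, 11)*V(-8, 4*(z + 1)) = 11*((-8 + 4*(0 + 1))**2/3) = 11*((-8 + 4*1)**2/3) = 11*((-8 + 4)**2/3) = 11*((1/3)*(-4)**2) = 11*((1/3)*16) = 11*(16/3) = 176/3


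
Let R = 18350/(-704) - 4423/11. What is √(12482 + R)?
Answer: √771446/8 ≈ 109.79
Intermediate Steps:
R = -13701/32 (R = 18350*(-1/704) - 4423*1/11 = -9175/352 - 4423/11 = -13701/32 ≈ -428.16)
√(12482 + R) = √(12482 - 13701/32) = √(385723/32) = √771446/8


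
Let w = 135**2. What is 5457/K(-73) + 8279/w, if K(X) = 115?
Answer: 20081182/419175 ≈ 47.906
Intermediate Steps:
w = 18225
5457/K(-73) + 8279/w = 5457/115 + 8279/18225 = 20081182/419175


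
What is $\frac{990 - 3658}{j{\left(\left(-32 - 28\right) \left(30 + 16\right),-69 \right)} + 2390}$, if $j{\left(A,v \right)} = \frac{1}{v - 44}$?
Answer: $- \frac{301484}{270069} \approx -1.1163$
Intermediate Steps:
$j{\left(A,v \right)} = \frac{1}{-44 + v}$
$\frac{990 - 3658}{j{\left(\left(-32 - 28\right) \left(30 + 16\right),-69 \right)} + 2390} = \frac{990 - 3658}{\frac{1}{-44 - 69} + 2390} = - \frac{2668}{\frac{1}{-113} + 2390} = - \frac{2668}{- \frac{1}{113} + 2390} = - \frac{2668}{\frac{270069}{113}} = \left(-2668\right) \frac{113}{270069} = - \frac{301484}{270069}$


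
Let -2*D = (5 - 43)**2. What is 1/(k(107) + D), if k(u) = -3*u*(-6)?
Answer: 1/1204 ≈ 0.00083056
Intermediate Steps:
k(u) = 18*u
D = -722 (D = -(5 - 43)**2/2 = -1/2*(-38)**2 = -1/2*1444 = -722)
1/(k(107) + D) = 1/(18*107 - 722) = 1/(1926 - 722) = 1/1204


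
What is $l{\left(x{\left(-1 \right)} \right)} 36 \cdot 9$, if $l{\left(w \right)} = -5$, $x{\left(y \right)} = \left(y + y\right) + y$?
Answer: $-1620$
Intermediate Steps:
$x{\left(y \right)} = 3 y$ ($x{\left(y \right)} = 2 y + y = 3 y$)
$l{\left(x{\left(-1 \right)} \right)} 36 \cdot 9 = \left(-5\right) 36 \cdot 9 = \left(-180\right) 9 = -1620$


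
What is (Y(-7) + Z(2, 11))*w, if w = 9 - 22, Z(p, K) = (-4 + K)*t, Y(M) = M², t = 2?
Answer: -819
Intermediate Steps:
Z(p, K) = -8 + 2*K (Z(p, K) = (-4 + K)*2 = -8 + 2*K)
w = -13
(Y(-7) + Z(2, 11))*w = ((-7)² + (-8 + 2*11))*(-13) = (49 + (-8 + 22))*(-13) = (49 + 14)*(-13) = 63*(-13) = -819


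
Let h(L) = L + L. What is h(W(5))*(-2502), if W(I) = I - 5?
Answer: 0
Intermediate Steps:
W(I) = -5 + I
h(L) = 2*L
h(W(5))*(-2502) = (2*(-5 + 5))*(-2502) = (2*0)*(-2502) = 0*(-2502) = 0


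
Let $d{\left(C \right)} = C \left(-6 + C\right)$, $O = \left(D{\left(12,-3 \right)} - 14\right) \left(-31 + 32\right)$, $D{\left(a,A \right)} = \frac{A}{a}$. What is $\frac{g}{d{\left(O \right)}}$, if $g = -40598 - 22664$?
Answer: $- \frac{1012192}{4617} \approx -219.23$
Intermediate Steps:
$O = - \frac{57}{4}$ ($O = \left(- \frac{3}{12} - 14\right) \left(-31 + 32\right) = \left(\left(-3\right) \frac{1}{12} - 14\right) 1 = \left(- \frac{1}{4} - 14\right) 1 = \left(- \frac{57}{4}\right) 1 = - \frac{57}{4} \approx -14.25$)
$g = -63262$
$\frac{g}{d{\left(O \right)}} = - \frac{63262}{\left(- \frac{57}{4}\right) \left(-6 - \frac{57}{4}\right)} = - \frac{63262}{\left(- \frac{57}{4}\right) \left(- \frac{81}{4}\right)} = - \frac{63262}{\frac{4617}{16}} = \left(-63262\right) \frac{16}{4617} = - \frac{1012192}{4617}$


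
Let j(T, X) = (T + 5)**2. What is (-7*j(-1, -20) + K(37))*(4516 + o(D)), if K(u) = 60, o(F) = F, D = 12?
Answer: -235456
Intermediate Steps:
j(T, X) = (5 + T)**2
(-7*j(-1, -20) + K(37))*(4516 + o(D)) = (-7*(5 - 1)**2 + 60)*(4516 + 12) = (-7*4**2 + 60)*4528 = (-7*16 + 60)*4528 = (-112 + 60)*4528 = -52*4528 = -235456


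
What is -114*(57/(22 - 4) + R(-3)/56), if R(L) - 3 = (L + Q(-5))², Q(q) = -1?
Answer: -11191/28 ≈ -399.68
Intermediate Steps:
R(L) = 3 + (-1 + L)² (R(L) = 3 + (L - 1)² = 3 + (-1 + L)²)
-114*(57/(22 - 4) + R(-3)/56) = -114*(57/(22 - 4) + (3 + (-1 - 3)²)/56) = -114*(57/18 + (3 + (-4)²)*(1/56)) = -114*(57*(1/18) + (3 + 16)*(1/56)) = -114*(19/6 + 19*(1/56)) = -114*(19/6 + 19/56) = -114*589/168 = -11191/28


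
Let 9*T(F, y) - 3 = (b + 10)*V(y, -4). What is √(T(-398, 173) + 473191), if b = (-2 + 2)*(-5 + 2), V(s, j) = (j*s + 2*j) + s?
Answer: 2*√1063363/3 ≈ 687.46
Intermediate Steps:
V(s, j) = s + 2*j + j*s (V(s, j) = (2*j + j*s) + s = s + 2*j + j*s)
b = 0 (b = 0*(-3) = 0)
T(F, y) = -77/9 - 10*y/3 (T(F, y) = ⅓ + ((0 + 10)*(y + 2*(-4) - 4*y))/9 = ⅓ + (10*(y - 8 - 4*y))/9 = ⅓ + (10*(-8 - 3*y))/9 = ⅓ + (-80 - 30*y)/9 = ⅓ + (-80/9 - 10*y/3) = -77/9 - 10*y/3)
√(T(-398, 173) + 473191) = √((-77/9 - 10/3*173) + 473191) = √((-77/9 - 1730/3) + 473191) = √(-5267/9 + 473191) = √(4253452/9) = 2*√1063363/3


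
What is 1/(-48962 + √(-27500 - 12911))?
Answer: -48962/2397317855 - I*√40411/2397317855 ≈ -2.0424e-5 - 8.3854e-8*I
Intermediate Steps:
1/(-48962 + √(-27500 - 12911)) = 1/(-48962 + √(-40411)) = 1/(-48962 + I*√40411)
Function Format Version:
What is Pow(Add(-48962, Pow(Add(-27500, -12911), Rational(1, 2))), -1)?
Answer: Add(Rational(-48962, 2397317855), Mul(Rational(-1, 2397317855), I, Pow(40411, Rational(1, 2)))) ≈ Add(-2.0424e-5, Mul(-8.3854e-8, I))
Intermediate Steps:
Pow(Add(-48962, Pow(Add(-27500, -12911), Rational(1, 2))), -1) = Pow(Add(-48962, Pow(-40411, Rational(1, 2))), -1) = Pow(Add(-48962, Mul(I, Pow(40411, Rational(1, 2)))), -1)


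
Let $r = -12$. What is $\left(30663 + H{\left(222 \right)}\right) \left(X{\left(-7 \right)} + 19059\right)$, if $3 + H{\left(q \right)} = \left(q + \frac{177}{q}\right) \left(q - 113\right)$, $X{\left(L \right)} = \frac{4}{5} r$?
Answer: $\frac{387266967981}{370} \approx 1.0467 \cdot 10^{9}$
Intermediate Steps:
$X{\left(L \right)} = - \frac{48}{5}$ ($X{\left(L \right)} = \frac{4}{5} \left(-12\right) = - \frac{48}{5}$)
$H{\left(q \right)} = -3 + \left(-113 + q\right) \left(q + \frac{177}{q}\right)$ ($H{\left(q \right)} = -3 + \left(q + \frac{177}{q}\right) \left(q - 113\right) = -3 + \left(q + \frac{177}{q}\right) \left(-113 + q\right) = -3 + \left(-113 + q\right) \left(q + \frac{177}{q}\right)$)
$\left(30663 + H{\left(222 \right)}\right) \left(X{\left(-7 \right)} + 19059\right) = \left(30663 + \left(174 + 222^{2} - \frac{20001}{222} - 25086\right)\right) \left(- \frac{48}{5} + 19059\right) = \left(30663 + \left(174 + 49284 - \frac{6667}{74} - 25086\right)\right) \frac{95247}{5} = \left(30663 + \frac{1796861}{74}\right) \frac{95247}{5} = \frac{4065923}{74} \cdot \frac{95247}{5} = \frac{387266967981}{370}$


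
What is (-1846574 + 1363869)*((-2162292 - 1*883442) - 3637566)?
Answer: 3226062326500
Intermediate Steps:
(-1846574 + 1363869)*((-2162292 - 1*883442) - 3637566) = -482705*((-2162292 - 883442) - 3637566) = -482705*(-3045734 - 3637566) = -482705*(-6683300) = 3226062326500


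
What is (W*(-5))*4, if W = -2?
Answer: 40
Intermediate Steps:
(W*(-5))*4 = -2*(-5)*4 = 10*4 = 40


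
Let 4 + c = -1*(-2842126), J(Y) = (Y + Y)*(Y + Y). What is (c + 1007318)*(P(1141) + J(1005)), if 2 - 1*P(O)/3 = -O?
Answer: 15565322273760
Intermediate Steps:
P(O) = 6 + 3*O (P(O) = 6 - (-3)*O = 6 + 3*O)
J(Y) = 4*Y² (J(Y) = (2*Y)*(2*Y) = 4*Y²)
c = 2842122 (c = -4 - 1*(-2842126) = -4 + 2842126 = 2842122)
(c + 1007318)*(P(1141) + J(1005)) = (2842122 + 1007318)*((6 + 3*1141) + 4*1005²) = 3849440*((6 + 3423) + 4*1010025) = 3849440*(3429 + 4040100) = 3849440*4043529 = 15565322273760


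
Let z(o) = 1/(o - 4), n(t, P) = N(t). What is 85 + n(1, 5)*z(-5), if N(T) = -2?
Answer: 767/9 ≈ 85.222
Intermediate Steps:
n(t, P) = -2
z(o) = 1/(-4 + o)
85 + n(1, 5)*z(-5) = 85 - 2/(-4 - 5) = 85 - 2/(-9) = 85 - 2*(-1/9) = 85 + 2/9 = 767/9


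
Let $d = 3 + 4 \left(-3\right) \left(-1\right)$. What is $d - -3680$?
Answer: $3695$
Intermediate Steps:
$d = 15$ ($d = 3 - -12 = 3 + 12 = 15$)
$d - -3680 = 15 - -3680 = 15 + 3680 = 3695$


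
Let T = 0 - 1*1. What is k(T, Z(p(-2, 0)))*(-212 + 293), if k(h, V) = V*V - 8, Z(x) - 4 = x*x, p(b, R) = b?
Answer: 4536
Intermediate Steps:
T = -1 (T = 0 - 1 = -1)
Z(x) = 4 + x**2 (Z(x) = 4 + x*x = 4 + x**2)
k(h, V) = -8 + V**2 (k(h, V) = V**2 - 8 = -8 + V**2)
k(T, Z(p(-2, 0)))*(-212 + 293) = (-8 + (4 + (-2)**2)**2)*(-212 + 293) = (-8 + (4 + 4)**2)*81 = (-8 + 8**2)*81 = (-8 + 64)*81 = 56*81 = 4536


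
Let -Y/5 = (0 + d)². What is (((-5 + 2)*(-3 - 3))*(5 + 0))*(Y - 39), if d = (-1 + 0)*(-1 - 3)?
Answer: -10710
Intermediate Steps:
d = 4 (d = -1*(-4) = 4)
Y = -80 (Y = -5*(0 + 4)² = -5*4² = -5*16 = -80)
(((-5 + 2)*(-3 - 3))*(5 + 0))*(Y - 39) = (((-5 + 2)*(-3 - 3))*(5 + 0))*(-80 - 39) = (-3*(-6)*5)*(-119) = (18*5)*(-119) = 90*(-119) = -10710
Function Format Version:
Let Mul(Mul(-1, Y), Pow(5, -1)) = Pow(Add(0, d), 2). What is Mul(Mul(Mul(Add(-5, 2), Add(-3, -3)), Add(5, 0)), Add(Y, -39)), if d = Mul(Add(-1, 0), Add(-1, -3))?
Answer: -10710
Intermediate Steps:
d = 4 (d = Mul(-1, -4) = 4)
Y = -80 (Y = Mul(-5, Pow(Add(0, 4), 2)) = Mul(-5, Pow(4, 2)) = Mul(-5, 16) = -80)
Mul(Mul(Mul(Add(-5, 2), Add(-3, -3)), Add(5, 0)), Add(Y, -39)) = Mul(Mul(Mul(Add(-5, 2), Add(-3, -3)), Add(5, 0)), Add(-80, -39)) = Mul(Mul(Mul(-3, -6), 5), -119) = Mul(Mul(18, 5), -119) = Mul(90, -119) = -10710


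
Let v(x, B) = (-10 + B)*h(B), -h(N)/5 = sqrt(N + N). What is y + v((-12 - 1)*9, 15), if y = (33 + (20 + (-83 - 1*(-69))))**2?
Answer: 1521 - 25*sqrt(30) ≈ 1384.1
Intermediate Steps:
h(N) = -5*sqrt(2)*sqrt(N) (h(N) = -5*sqrt(N + N) = -5*sqrt(2)*sqrt(N))
v(x, B) = -5*sqrt(2)*sqrt(B)*(-10 + B) (v(x, B) = (-10 + B)*(-5*sqrt(2)*sqrt(B)) = -5*sqrt(2)*sqrt(B)*(-10 + B))
y = 1521 (y = (33 + (20 + (-83 + 69)))**2 = (33 + (20 - 14))**2 = (33 + 6)**2 = 39**2 = 1521)
y + v((-12 - 1)*9, 15) = 1521 + 5*sqrt(2)*sqrt(15)*(10 - 1*15) = 1521 + 5*sqrt(2)*sqrt(15)*(10 - 15) = 1521 + 5*sqrt(2)*sqrt(15)*(-5) = 1521 - 25*sqrt(30)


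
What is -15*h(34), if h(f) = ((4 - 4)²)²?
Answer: 0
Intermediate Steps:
h(f) = 0 (h(f) = (0²)² = 0² = 0)
-15*h(34) = -15*0 = 0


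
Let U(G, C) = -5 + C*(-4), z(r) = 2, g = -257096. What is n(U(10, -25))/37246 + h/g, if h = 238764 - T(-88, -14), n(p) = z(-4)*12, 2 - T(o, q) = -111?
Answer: -634473203/683985544 ≈ -0.92761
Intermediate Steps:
T(o, q) = 113 (T(o, q) = 2 - 1*(-111) = 2 + 111 = 113)
U(G, C) = -5 - 4*C
n(p) = 24 (n(p) = 2*12 = 24)
h = 238651 (h = 238764 - 1*113 = 238764 - 113 = 238651)
n(U(10, -25))/37246 + h/g = 24/37246 + 238651/(-257096) = 24*(1/37246) + 238651*(-1/257096) = 12/18623 - 34093/36728 = -634473203/683985544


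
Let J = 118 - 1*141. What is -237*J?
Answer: 5451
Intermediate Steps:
J = -23 (J = 118 - 141 = -23)
-237*J = -237*(-23) = 5451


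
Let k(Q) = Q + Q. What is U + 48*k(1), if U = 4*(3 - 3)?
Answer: 96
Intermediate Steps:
U = 0 (U = 4*0 = 0)
k(Q) = 2*Q
U + 48*k(1) = 0 + 48*(2*1) = 0 + 48*2 = 0 + 96 = 96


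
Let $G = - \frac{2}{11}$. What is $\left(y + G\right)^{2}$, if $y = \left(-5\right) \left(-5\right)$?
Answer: $\frac{74529}{121} \approx 615.94$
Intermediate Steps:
$G = - \frac{2}{11}$ ($G = \left(-2\right) \frac{1}{11} = - \frac{2}{11} \approx -0.18182$)
$y = 25$
$\left(y + G\right)^{2} = \left(25 - \frac{2}{11}\right)^{2} = \left(\frac{273}{11}\right)^{2} = \frac{74529}{121}$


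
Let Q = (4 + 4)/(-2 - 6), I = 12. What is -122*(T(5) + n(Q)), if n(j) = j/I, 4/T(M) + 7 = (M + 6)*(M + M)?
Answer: 3355/618 ≈ 5.4288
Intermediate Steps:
Q = -1 (Q = 8/(-8) = 8*(-⅛) = -1)
T(M) = 4/(-7 + 2*M*(6 + M)) (T(M) = 4/(-7 + (M + 6)*(M + M)) = 4/(-7 + (6 + M)*(2*M)) = 4/(-7 + 2*M*(6 + M)))
n(j) = j/12
-122*(T(5) + n(Q)) = -122*(4/(-7 + 2*5² + 12*5) + (1/12)*(-1)) = -122*(4/(-7 + 2*25 + 60) - 1/12) = -122*(4/(-7 + 50 + 60) - 1/12) = -122*(4/103 - 1/12) = -122*(-55/1236) = 3355/618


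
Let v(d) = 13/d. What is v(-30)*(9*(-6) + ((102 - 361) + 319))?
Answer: -13/5 ≈ -2.6000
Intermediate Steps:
v(-30)*(9*(-6) + ((102 - 361) + 319)) = (13/(-30))*(9*(-6) + ((102 - 361) + 319)) = (13*(-1/30))*(-54 + (-259 + 319)) = -13*(-54 + 60)/30 = -13/30*6 = -13/5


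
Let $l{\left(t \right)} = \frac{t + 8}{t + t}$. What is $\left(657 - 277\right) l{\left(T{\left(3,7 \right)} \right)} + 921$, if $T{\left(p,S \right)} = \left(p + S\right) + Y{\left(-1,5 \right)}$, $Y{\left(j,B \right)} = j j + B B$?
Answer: $\frac{10379}{9} \approx 1153.2$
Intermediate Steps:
$Y{\left(j,B \right)} = B^{2} + j^{2}$ ($Y{\left(j,B \right)} = j^{2} + B^{2} = B^{2} + j^{2}$)
$T{\left(p,S \right)} = 26 + S + p$ ($T{\left(p,S \right)} = \left(p + S\right) + \left(5^{2} + \left(-1\right)^{2}\right) = \left(S + p\right) + \left(25 + 1\right) = \left(S + p\right) + 26 = 26 + S + p$)
$l{\left(t \right)} = \frac{8 + t}{2 t}$
$\left(657 - 277\right) l{\left(T{\left(3,7 \right)} \right)} + 921 = \left(657 - 277\right) \frac{8 + \left(26 + 7 + 3\right)}{2 \left(26 + 7 + 3\right)} + 921 = 380 \frac{8 + 36}{2 \cdot 36} + 921 = 380 \cdot \frac{1}{2} \cdot \frac{1}{36} \cdot 44 + 921 = 380 \cdot \frac{11}{18} + 921 = \frac{2090}{9} + 921 = \frac{10379}{9}$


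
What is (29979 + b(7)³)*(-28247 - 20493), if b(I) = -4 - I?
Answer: -1396303520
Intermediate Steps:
(29979 + b(7)³)*(-28247 - 20493) = (29979 + (-4 - 1*7)³)*(-28247 - 20493) = (29979 + (-4 - 7)³)*(-48740) = (29979 + (-11)³)*(-48740) = (29979 - 1331)*(-48740) = 28648*(-48740) = -1396303520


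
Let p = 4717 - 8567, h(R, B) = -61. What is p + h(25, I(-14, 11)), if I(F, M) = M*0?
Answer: -3911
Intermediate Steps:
I(F, M) = 0
p = -3850
p + h(25, I(-14, 11)) = -3850 - 61 = -3911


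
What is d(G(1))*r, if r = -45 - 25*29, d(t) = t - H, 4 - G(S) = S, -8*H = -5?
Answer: -7315/4 ≈ -1828.8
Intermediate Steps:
H = 5/8 (H = -1/8*(-5) = 5/8 ≈ 0.62500)
G(S) = 4 - S
d(t) = -5/8 + t (d(t) = t - 1*5/8 = t - 5/8 = -5/8 + t)
r = -770 (r = -45 - 725 = -770)
d(G(1))*r = (-5/8 + (4 - 1*1))*(-770) = (-5/8 + (4 - 1))*(-770) = (-5/8 + 3)*(-770) = (19/8)*(-770) = -7315/4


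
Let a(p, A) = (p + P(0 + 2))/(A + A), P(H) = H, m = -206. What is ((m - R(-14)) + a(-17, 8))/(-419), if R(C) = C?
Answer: 3087/6704 ≈ 0.46047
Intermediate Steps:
a(p, A) = (2 + p)/(2*A) (a(p, A) = (p + (0 + 2))/(A + A) = (p + 2)/((2*A)) = (2 + p)*(1/(2*A)) = (2 + p)/(2*A))
((m - R(-14)) + a(-17, 8))/(-419) = ((-206 - 1*(-14)) + (½)*(2 - 17)/8)/(-419) = ((-206 + 14) + (½)*(⅛)*(-15))*(-1/419) = (-192 - 15/16)*(-1/419) = -3087/16*(-1/419) = 3087/6704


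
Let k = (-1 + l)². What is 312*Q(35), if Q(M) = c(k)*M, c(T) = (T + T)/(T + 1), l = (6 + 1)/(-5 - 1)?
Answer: 738192/41 ≈ 18005.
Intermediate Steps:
l = -7/6 (l = 7/(-6) = 7*(-⅙) = -7/6 ≈ -1.1667)
k = 169/36 (k = (-1 - 7/6)² = (-13/6)² = 169/36 ≈ 4.6944)
c(T) = 2*T/(1 + T) (c(T) = (2*T)/(1 + T) = 2*T/(1 + T))
Q(M) = 338*M/205 (Q(M) = (2*(169/36)/(1 + 169/36))*M = (2*(169/36)/(205/36))*M = (2*(169/36)*(36/205))*M = 338*M/205)
312*Q(35) = 312*((338/205)*35) = 312*(2366/41) = 738192/41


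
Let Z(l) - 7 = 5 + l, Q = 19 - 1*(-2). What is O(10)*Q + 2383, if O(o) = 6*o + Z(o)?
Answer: 4105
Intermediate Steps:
Q = 21 (Q = 19 + 2 = 21)
Z(l) = 12 + l (Z(l) = 7 + (5 + l) = 12 + l)
O(o) = 12 + 7*o (O(o) = 6*o + (12 + o) = 12 + 7*o)
O(10)*Q + 2383 = (12 + 7*10)*21 + 2383 = (12 + 70)*21 + 2383 = 82*21 + 2383 = 1722 + 2383 = 4105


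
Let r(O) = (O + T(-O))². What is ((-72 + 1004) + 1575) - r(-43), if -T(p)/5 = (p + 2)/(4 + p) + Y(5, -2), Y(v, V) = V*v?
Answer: 5527147/2209 ≈ 2502.1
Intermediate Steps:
T(p) = 50 - 5*(2 + p)/(4 + p) (T(p) = -5*((p + 2)/(4 + p) - 2*5) = -5*((2 + p)/(4 + p) - 10) = -5*(-10 + (2 + p)/(4 + p)) = 50 - 5*(2 + p)/(4 + p))
r(O) = (O + 5*(38 - 9*O)/(4 - O))² (r(O) = (O + 5*(38 + 9*(-O))/(4 - O))² = (O + 5*(38 - 9*O)/(4 - O))²)
((-72 + 1004) + 1575) - r(-43) = ((-72 + 1004) + 1575) - (-190 + (-43)² + 41*(-43))²/(-4 - 43)² = (932 + 1575) - (-190 + 1849 - 1763)²/(-47)² = 2507 - (-104)²/2209 = 2507 - 10816/2209 = 5527147/2209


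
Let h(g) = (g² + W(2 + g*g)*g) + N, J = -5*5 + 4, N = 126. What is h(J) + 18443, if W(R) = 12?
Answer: 18758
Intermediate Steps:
J = -21 (J = -25 + 4 = -21)
h(g) = 126 + g² + 12*g (h(g) = (g² + 12*g) + 126 = 126 + g² + 12*g)
h(J) + 18443 = (126 + (-21)² + 12*(-21)) + 18443 = (126 + 441 - 252) + 18443 = 315 + 18443 = 18758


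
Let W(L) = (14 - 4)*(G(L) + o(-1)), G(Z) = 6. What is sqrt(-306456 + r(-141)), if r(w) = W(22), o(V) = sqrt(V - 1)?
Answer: sqrt(-306396 + 10*I*sqrt(2)) ≈ 0.01 + 553.53*I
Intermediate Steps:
o(V) = sqrt(-1 + V)
W(L) = 60 + 10*I*sqrt(2) (W(L) = (14 - 4)*(6 + sqrt(-1 - 1)) = 10*(6 + sqrt(-2)) = 10*(6 + I*sqrt(2)) = 60 + 10*I*sqrt(2))
r(w) = 60 + 10*I*sqrt(2)
sqrt(-306456 + r(-141)) = sqrt(-306456 + (60 + 10*I*sqrt(2))) = sqrt(-306396 + 10*I*sqrt(2))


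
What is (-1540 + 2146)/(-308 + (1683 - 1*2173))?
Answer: -101/133 ≈ -0.75940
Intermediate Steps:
(-1540 + 2146)/(-308 + (1683 - 1*2173)) = 606/(-308 + (1683 - 2173)) = 606/(-308 - 490) = 606/(-798) = 606*(-1/798) = -101/133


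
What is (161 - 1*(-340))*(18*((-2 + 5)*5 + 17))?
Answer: 288576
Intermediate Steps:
(161 - 1*(-340))*(18*((-2 + 5)*5 + 17)) = (161 + 340)*(18*(3*5 + 17)) = 501*(18*(15 + 17)) = 501*(18*32) = 501*576 = 288576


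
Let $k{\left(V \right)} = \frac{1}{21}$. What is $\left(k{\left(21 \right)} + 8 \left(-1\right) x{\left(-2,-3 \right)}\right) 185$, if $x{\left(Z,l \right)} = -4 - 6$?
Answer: $\frac{310985}{21} \approx 14809.0$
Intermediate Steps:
$x{\left(Z,l \right)} = -10$ ($x{\left(Z,l \right)} = -4 - 6 = -10$)
$k{\left(V \right)} = \frac{1}{21}$
$\left(k{\left(21 \right)} + 8 \left(-1\right) x{\left(-2,-3 \right)}\right) 185 = \left(\frac{1}{21} + 8 \left(-1\right) \left(-10\right)\right) 185 = \left(\frac{1}{21} - -80\right) 185 = \left(\frac{1}{21} + 80\right) 185 = \frac{1681}{21} \cdot 185 = \frac{310985}{21}$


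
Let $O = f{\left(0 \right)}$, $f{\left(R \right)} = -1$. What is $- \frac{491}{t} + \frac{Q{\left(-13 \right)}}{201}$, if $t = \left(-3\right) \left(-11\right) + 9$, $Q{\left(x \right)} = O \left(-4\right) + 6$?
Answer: $- \frac{10919}{938} \approx -11.641$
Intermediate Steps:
$O = -1$
$Q{\left(x \right)} = 10$ ($Q{\left(x \right)} = \left(-1\right) \left(-4\right) + 6 = 4 + 6 = 10$)
$t = 42$ ($t = 33 + 9 = 42$)
$- \frac{491}{t} + \frac{Q{\left(-13 \right)}}{201} = - \frac{491}{42} + \frac{10}{201} = - \frac{10919}{938}$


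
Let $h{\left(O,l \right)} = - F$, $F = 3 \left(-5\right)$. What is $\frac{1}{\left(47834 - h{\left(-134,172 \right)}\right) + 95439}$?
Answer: $\frac{1}{143258} \approx 6.9804 \cdot 10^{-6}$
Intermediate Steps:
$F = -15$
$h{\left(O,l \right)} = 15$ ($h{\left(O,l \right)} = \left(-1\right) \left(-15\right) = 15$)
$\frac{1}{\left(47834 - h{\left(-134,172 \right)}\right) + 95439} = \frac{1}{\left(47834 - 15\right) + 95439} = \frac{1}{47819 + 95439} = \frac{1}{143258}$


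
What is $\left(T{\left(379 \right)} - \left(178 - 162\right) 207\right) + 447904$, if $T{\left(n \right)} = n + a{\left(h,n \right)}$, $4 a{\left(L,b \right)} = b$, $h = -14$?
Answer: $\frac{1780263}{4} \approx 4.4507 \cdot 10^{5}$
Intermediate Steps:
$a{\left(L,b \right)} = \frac{b}{4}$
$T{\left(n \right)} = \frac{5 n}{4}$ ($T{\left(n \right)} = n + \frac{n}{4} = \frac{5 n}{4}$)
$\left(T{\left(379 \right)} - \left(178 - 162\right) 207\right) + 447904 = \left(\frac{5}{4} \cdot 379 - \left(178 - 162\right) 207\right) + 447904 = \left(\frac{1895}{4} - 16 \cdot 207\right) + 447904 = \left(\frac{1895}{4} - 3312\right) + 447904 = - \frac{11353}{4} + 447904 = \frac{1780263}{4}$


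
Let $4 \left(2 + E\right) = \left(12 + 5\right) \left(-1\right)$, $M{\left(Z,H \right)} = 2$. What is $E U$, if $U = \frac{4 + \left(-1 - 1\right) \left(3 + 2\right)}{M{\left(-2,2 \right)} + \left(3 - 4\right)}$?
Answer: $\frac{75}{2} \approx 37.5$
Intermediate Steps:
$E = - \frac{25}{4}$ ($E = -2 + \frac{\left(12 + 5\right) \left(-1\right)}{4} = -2 + \frac{17 \left(-1\right)}{4} = -2 + \frac{1}{4} \left(-17\right) = -2 - \frac{17}{4} = - \frac{25}{4} \approx -6.25$)
$U = -6$ ($U = \frac{4 + \left(-1 - 1\right) \left(3 + 2\right)}{2 + \left(3 - 4\right)} = \frac{4 - 10}{2 + \left(3 - 4\right)} = \frac{4 - 10}{2 - 1} = - \frac{6}{1} = \left(-6\right) 1 = -6$)
$E U = \left(- \frac{25}{4}\right) \left(-6\right) = \frac{75}{2}$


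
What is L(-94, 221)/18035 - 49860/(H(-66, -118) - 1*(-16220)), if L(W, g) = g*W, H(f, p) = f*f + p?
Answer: -662109796/184480015 ≈ -3.5891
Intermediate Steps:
H(f, p) = p + f² (H(f, p) = f² + p = p + f²)
L(W, g) = W*g
L(-94, 221)/18035 - 49860/(H(-66, -118) - 1*(-16220)) = -94*221/18035 - 49860/((-118 + (-66)²) - 1*(-16220)) = -20774*1/18035 - 49860/((-118 + 4356) + 16220) = -20774/18035 - 49860/(4238 + 16220) = -20774/18035 - 49860/20458 = -20774/18035 - 49860*1/20458 = -20774/18035 - 24930/10229 = -662109796/184480015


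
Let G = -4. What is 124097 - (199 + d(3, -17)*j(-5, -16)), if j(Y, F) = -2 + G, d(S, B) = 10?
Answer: 123958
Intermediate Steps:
j(Y, F) = -6 (j(Y, F) = -2 - 4 = -6)
124097 - (199 + d(3, -17)*j(-5, -16)) = 124097 - (199 + 10*(-6)) = 124097 - (199 - 60) = 124097 - 1*139 = 124097 - 139 = 123958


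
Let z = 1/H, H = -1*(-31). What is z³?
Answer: 1/29791 ≈ 3.3567e-5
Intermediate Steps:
H = 31
z = 1/31 ≈ 0.032258
z³ = (1/31)³ = 1/29791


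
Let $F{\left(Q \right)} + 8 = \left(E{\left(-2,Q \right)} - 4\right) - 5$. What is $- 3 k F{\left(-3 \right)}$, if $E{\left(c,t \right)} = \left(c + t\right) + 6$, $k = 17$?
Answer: $816$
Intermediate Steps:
$E{\left(c,t \right)} = 6 + c + t$
$F{\left(Q \right)} = -13 + Q$ ($F{\left(Q \right)} = -8 + \left(\left(\left(6 - 2 + Q\right) - 4\right) - 5\right) = -8 + \left(\left(\left(4 + Q\right) - 4\right) - 5\right) = -8 + \left(Q - 5\right) = -8 + \left(-5 + Q\right) = -13 + Q$)
$- 3 k F{\left(-3 \right)} = \left(-3\right) 17 \left(-13 - 3\right) = \left(-51\right) \left(-16\right) = 816$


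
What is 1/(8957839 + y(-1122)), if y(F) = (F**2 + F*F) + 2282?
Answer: 1/11477889 ≈ 8.7124e-8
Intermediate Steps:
y(F) = 2282 + 2*F**2 (y(F) = (F**2 + F**2) + 2282 = 2*F**2 + 2282 = 2282 + 2*F**2)
1/(8957839 + y(-1122)) = 1/(8957839 + (2282 + 2*(-1122)**2)) = 1/(8957839 + (2282 + 2*1258884)) = 1/(8957839 + (2282 + 2517768)) = 1/(8957839 + 2520050) = 1/11477889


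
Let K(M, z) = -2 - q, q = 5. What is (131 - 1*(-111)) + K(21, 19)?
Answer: 235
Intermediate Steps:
K(M, z) = -7 (K(M, z) = -2 - 1*5 = -2 - 5 = -7)
(131 - 1*(-111)) + K(21, 19) = (131 - 1*(-111)) - 7 = (131 + 111) - 7 = 242 - 7 = 235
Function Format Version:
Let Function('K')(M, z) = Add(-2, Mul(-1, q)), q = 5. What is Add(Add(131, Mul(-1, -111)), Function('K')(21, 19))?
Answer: 235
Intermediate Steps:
Function('K')(M, z) = -7 (Function('K')(M, z) = Add(-2, Mul(-1, 5)) = Add(-2, -5) = -7)
Add(Add(131, Mul(-1, -111)), Function('K')(21, 19)) = Add(Add(131, Mul(-1, -111)), -7) = Add(Add(131, 111), -7) = Add(242, -7) = 235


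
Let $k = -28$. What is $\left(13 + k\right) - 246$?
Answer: $-261$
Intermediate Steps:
$\left(13 + k\right) - 246 = \left(13 - 28\right) - 246 = -15 - 246 = -261$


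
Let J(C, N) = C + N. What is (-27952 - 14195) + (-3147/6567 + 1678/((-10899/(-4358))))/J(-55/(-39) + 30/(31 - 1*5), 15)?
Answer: -45878041543102/1089511269 ≈ -42109.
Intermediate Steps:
(-27952 - 14195) + (-3147/6567 + 1678/((-10899/(-4358))))/J(-55/(-39) + 30/(31 - 1*5), 15) = (-27952 - 14195) + (-3147/6567 + 1678/((-10899/(-4358))))/((-55/(-39) + 30/(31 - 1*5)) + 15) = -42147 + (-3147*1/6567 + 1678/((-10899*(-1/4358))))/((-55*(-1/39) + 30/(31 - 5)) + 15) = -42147 + (-1049/2189 + 1678/(10899/4358))/((55/39 + 30/26) + 15) = -42147 + (-1049/2189 + 1678*(4358/10899))/((55/39 + 30*(1/26)) + 15) = -42147 + (-1049/2189 + 7312724/10899)/((55/39 + 15/13) + 15) = -42147 + 15996119785/(23857911*(100/39 + 15)) = -42147 + 15996119785/(23857911*(685/39)) = -42147 + (15996119785/23857911)*(39/685) = -42147 + 41589911441/1089511269 = -45878041543102/1089511269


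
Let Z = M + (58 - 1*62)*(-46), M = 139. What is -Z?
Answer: -323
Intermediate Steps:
Z = 323 (Z = 139 + (58 - 1*62)*(-46) = 139 + (58 - 62)*(-46) = 139 - 4*(-46) = 139 + 184 = 323)
-Z = -1*323 = -323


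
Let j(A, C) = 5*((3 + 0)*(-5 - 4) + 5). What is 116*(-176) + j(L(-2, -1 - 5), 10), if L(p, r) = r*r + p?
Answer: -20526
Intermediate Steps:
L(p, r) = p + r² (L(p, r) = r² + p = p + r²)
j(A, C) = -110 (j(A, C) = 5*(3*(-9) + 5) = 5*(-27 + 5) = 5*(-22) = -110)
116*(-176) + j(L(-2, -1 - 5), 10) = 116*(-176) - 110 = -20416 - 110 = -20526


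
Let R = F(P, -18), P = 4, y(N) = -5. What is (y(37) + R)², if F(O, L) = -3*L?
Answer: 2401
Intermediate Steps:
R = 54 (R = -3*(-18) = 54)
(y(37) + R)² = (-5 + 54)² = 49² = 2401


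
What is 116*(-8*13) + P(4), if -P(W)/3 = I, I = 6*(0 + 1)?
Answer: -12082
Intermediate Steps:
I = 6 (I = 6*1 = 6)
P(W) = -18 (P(W) = -3*6 = -18)
116*(-8*13) + P(4) = 116*(-8*13) - 18 = 116*(-104) - 18 = -12064 - 18 = -12082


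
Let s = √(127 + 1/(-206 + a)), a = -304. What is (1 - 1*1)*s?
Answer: 0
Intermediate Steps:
s = √33032190/510 (s = √(127 + 1/(-206 - 304)) = √(127 + 1/(-510)) = √(127 - 1/510) = √(64769/510) = √33032190/510 ≈ 11.269)
(1 - 1*1)*s = (1 - 1*1)*(√33032190/510) = (1 - 1)*(√33032190/510) = 0*(√33032190/510) = 0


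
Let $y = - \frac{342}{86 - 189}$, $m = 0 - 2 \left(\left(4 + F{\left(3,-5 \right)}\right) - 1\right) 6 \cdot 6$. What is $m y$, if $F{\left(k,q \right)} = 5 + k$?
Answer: $0$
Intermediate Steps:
$m = 0$ ($m = 0 - 2 \left(\left(4 + \left(5 + 3\right)\right) - 1\right) 6 \cdot 6 = 0 - 2 \left(\left(4 + 8\right) - 1\right) 6 \cdot 6 = 0 - 2 \left(12 - 1\right) 6 \cdot 6 = 0 \left(-2\right) 11 \cdot 6 \cdot 6 = 0 \left(\left(-22\right) 6\right) 6 = 0 \left(-132\right) 6 = 0 \cdot 6 = 0$)
$y = \frac{342}{103}$ ($y = - \frac{342}{86 - 189} = - \frac{342}{-103} = \left(-342\right) \left(- \frac{1}{103}\right) = \frac{342}{103} \approx 3.3204$)
$m y = 0 \cdot \frac{342}{103} = 0$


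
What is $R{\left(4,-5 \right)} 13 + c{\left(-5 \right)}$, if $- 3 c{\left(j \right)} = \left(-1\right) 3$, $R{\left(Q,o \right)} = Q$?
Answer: $53$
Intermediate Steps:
$c{\left(j \right)} = 1$ ($c{\left(j \right)} = - \frac{\left(-1\right) 3}{3} = \left(- \frac{1}{3}\right) \left(-3\right) = 1$)
$R{\left(4,-5 \right)} 13 + c{\left(-5 \right)} = 4 \cdot 13 + 1 = 52 + 1 = 53$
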